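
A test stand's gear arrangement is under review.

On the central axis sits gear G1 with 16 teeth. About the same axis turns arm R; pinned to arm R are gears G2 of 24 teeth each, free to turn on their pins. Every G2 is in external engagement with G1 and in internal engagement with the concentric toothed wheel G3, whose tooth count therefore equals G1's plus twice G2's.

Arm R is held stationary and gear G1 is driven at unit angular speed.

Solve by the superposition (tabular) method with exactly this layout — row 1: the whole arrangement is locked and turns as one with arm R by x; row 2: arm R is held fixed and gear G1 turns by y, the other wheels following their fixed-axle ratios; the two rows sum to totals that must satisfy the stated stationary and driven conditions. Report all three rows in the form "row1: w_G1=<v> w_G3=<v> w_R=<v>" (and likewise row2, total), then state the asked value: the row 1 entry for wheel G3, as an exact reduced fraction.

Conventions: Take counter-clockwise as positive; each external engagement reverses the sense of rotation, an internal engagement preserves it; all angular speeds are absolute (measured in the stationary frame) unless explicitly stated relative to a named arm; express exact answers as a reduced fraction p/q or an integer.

class = planetary set [G3 = 16+2·24 = 64; Willis about the carrier]
superposition row 1 [locked train]: every member turns x
superposition row 2 [arm held]: sun y, ring −(16/64)·y, arm 0
boundary: total ω_arm = x = 0 and total ω_sun = x + y = 1  ⇒  y = 1, x = 0
row 2 ring = −(16/64)·1 = -1/4
totals (row 1 + row 2): sun 0 + 1 = 1, ring 0 + (-1/4) = -1/4, arm 0 + 0 = 0
asked cell (row1, ring) = 0

row1: w_G1=0 w_G3=0 w_R=0
row2: w_G1=1 w_G3=-1/4 w_R=0
total: w_G1=1 w_G3=-1/4 w_R=0
asked value: 0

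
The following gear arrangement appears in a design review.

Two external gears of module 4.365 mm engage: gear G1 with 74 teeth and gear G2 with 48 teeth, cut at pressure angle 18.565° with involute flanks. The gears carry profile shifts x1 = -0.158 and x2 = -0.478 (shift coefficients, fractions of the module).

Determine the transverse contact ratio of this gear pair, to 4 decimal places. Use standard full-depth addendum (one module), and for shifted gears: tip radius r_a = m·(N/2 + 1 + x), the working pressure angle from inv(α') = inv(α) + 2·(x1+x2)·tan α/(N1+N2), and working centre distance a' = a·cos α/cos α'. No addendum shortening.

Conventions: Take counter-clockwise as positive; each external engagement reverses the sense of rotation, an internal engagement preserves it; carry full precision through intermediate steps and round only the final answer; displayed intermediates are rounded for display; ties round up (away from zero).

2.0664

class = single-mesh tooth geometry [involute pair 74T × 48T, m = 4.365]
base radii: r_b1 = 153.100776, r_b2 = 99.308612
tip radii: r_a1 = 165.180330, r_a2 = 107.038530
inv(α') = inv(18.565°) + 2·(-0.158-0.478)·tan α/(74+48) = 0.00833517  ⇒  α' = 16.56568°
a' = a·cos α / cos α' = 266.2650·cos 18.565°/cos 16.56568° = 263.339685
action lengths: √(r_a1²−r_b1²) = 62.005594, √(r_a2²−r_b2²) = 39.938034
base pitch p_b = π·m·cos α = 12.999467
CR = (62.005594 + 39.938034 − 263.339685·sin 16.56568°)/12.999467 = 2.066372
contact ratio ≈ 2.0664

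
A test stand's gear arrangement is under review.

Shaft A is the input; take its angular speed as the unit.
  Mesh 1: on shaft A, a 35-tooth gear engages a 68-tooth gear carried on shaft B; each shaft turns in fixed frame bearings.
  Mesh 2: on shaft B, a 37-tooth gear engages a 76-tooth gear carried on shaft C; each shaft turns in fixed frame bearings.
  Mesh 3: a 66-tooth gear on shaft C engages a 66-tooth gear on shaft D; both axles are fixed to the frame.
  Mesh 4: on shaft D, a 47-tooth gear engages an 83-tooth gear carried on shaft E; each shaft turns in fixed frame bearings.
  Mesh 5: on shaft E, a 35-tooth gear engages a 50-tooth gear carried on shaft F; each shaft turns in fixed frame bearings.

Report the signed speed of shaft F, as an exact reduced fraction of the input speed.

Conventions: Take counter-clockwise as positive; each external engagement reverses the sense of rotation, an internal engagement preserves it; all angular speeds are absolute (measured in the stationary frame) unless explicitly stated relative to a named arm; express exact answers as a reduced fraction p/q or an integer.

5-mesh fixed-axis compound train (all bearings frame-fixed)
mesh 1 [35T→68T]: |ω|/ω_in = 1×35/68 = 35/68, sense flips to −
mesh 2 [37T→76T]: |ω|/ω_in = (35/68)×37/76 = 1295/5168, sense flips to +
mesh 3 [66T→66T]: |ω|/ω_in = (1295/5168)×66/66 = 1295/5168, sense flips to −
mesh 4 [47T→83T]: |ω|/ω_in = (1295/5168)×47/83 = 60865/428944, sense flips to +
mesh 5 [35T→50T]: |ω|/ω_in = (60865/428944)×35/50 = 85211/857888, sense flips to −
signed output speed (× input speed) = -85211/857888

-85211/857888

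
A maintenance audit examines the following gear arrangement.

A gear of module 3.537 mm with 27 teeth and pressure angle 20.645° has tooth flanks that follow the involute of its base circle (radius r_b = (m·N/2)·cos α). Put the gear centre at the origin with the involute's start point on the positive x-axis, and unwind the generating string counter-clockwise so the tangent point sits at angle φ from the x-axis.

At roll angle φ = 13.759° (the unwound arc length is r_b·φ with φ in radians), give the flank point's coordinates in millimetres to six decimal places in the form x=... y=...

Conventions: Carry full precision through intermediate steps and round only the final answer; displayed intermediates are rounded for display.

x=45.953027 y=0.205073

single-mesh involute tooth geometry (27T wheel at module 3.537)
pitch radius r_p = m·N/2 = 3.537·27/2 = 47.749500
base radius r_b = r_p·cos α = 47.749500·cos 20.645° = 44.683166
roll angle φ = 13.759° = 0.24013985 rad
x = r_b·(cos φ + φ·sin φ) = 45.953027
y = r_b·(sin φ − φ·cos φ) = 0.205073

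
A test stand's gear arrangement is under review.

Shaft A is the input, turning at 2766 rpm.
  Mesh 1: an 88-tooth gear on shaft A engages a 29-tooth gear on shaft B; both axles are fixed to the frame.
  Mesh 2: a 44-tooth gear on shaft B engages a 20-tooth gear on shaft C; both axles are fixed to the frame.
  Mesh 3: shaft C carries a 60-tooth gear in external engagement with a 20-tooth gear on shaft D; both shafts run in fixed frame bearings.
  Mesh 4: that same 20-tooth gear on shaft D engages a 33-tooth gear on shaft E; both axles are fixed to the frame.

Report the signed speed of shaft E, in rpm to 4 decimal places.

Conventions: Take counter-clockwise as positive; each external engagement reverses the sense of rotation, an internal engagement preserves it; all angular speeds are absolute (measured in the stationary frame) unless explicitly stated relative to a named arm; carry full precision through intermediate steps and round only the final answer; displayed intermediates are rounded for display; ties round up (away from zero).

4-mesh fixed-axis compound train (all bearings frame-fixed)
mesh 1 [88T→29T]: ω = 2766.0000×88/29 = 8393.3793 rpm, sense flips to −
mesh 2 [44T→20T]: ω = 8393.3793×44/20 = 18465.4345 rpm, sense flips to +
mesh 3 [60T→20T]: ω = 18465.4345×60/20 = 55396.3034 rpm, sense flips to −
mesh 4 [20T→33T]: ω = 55396.3034×20/33 = 33573.5172 rpm, sense flips to +
signed output speed = +33573.5172 rpm

+33573.5172 rpm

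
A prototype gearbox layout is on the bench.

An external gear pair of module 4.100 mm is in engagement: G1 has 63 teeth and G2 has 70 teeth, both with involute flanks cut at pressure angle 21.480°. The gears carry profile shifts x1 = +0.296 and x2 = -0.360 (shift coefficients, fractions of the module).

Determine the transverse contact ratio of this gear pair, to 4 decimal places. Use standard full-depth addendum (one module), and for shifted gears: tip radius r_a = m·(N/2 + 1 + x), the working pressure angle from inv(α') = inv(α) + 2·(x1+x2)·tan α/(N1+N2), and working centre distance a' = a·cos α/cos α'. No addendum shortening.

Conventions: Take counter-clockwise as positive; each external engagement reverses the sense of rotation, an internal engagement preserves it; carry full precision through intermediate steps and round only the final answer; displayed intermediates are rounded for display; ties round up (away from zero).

class = single-mesh tooth geometry [involute pair 63T × 70T, m = 4.100]
base radii: r_b1 = 120.179944, r_b2 = 133.533271
tip radii: r_a1 = 134.463600, r_a2 = 146.124000
inv(α') = inv(21.480°) + 2·(+0.296-0.360)·tan α/(63+70) = 0.01823187  ⇒  α' = 21.33885°
a' = a·cos α / cos α' = 272.6500·cos 21.480°/cos 21.33885° = 272.386777
action lengths: √(r_a1²−r_b1²) = 60.309541, √(r_a2²−r_b2²) = 59.338763
base pitch p_b = π·m·cos α = 11.985918
CR = (60.309541 + 59.338763 − 272.386777·sin 21.33885°)/11.985918 = 1.712960
contact ratio ≈ 1.7130

1.7130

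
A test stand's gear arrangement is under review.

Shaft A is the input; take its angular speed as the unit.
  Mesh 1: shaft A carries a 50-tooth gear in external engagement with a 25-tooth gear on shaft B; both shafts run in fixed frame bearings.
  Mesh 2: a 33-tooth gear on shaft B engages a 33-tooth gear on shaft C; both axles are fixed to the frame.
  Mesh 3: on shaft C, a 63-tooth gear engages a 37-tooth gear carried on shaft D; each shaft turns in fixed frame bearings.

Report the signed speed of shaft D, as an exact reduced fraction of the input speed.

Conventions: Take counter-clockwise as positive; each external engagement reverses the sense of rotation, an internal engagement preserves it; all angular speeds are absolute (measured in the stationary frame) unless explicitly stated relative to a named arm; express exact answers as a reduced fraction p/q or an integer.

-126/37

3-mesh fixed-axis compound train (all bearings frame-fixed)
mesh 1 [50T→25T]: |ω|/ω_in = 1×50/25 = 2, sense flips to −
mesh 2 [33T→33T]: |ω|/ω_in = 2×33/33 = 2, sense flips to +
mesh 3 [63T→37T]: |ω|/ω_in = 2×63/37 = 126/37, sense flips to −
signed output speed (× input speed) = -126/37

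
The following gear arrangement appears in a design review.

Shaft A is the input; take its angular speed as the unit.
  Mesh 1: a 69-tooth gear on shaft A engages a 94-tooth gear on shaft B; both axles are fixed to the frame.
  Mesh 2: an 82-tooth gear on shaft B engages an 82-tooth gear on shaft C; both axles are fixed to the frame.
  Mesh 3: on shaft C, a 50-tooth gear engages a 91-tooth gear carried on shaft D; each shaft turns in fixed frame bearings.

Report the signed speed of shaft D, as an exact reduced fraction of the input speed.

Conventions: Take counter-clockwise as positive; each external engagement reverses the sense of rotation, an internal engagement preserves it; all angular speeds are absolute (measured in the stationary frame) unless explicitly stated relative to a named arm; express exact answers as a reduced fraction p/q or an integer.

-1725/4277

3-mesh fixed-axis compound train (all bearings frame-fixed)
mesh 1 [69T→94T]: |ω|/ω_in = 1×69/94 = 69/94, sense flips to −
mesh 2 [82T→82T]: |ω|/ω_in = (69/94)×82/82 = 69/94, sense flips to +
mesh 3 [50T→91T]: |ω|/ω_in = (69/94)×50/91 = 1725/4277, sense flips to −
signed output speed (× input speed) = -1725/4277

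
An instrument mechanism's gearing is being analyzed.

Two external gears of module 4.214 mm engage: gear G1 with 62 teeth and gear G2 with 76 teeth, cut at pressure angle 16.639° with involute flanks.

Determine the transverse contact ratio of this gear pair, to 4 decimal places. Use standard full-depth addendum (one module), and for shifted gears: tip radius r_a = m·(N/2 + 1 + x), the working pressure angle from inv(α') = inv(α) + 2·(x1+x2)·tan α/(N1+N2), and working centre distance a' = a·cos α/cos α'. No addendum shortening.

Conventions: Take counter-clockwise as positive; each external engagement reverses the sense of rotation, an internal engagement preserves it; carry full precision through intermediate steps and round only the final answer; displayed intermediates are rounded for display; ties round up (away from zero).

2.0360

single-mesh involute tooth geometry (62T engaging 76T at module 4.214)
base radii: r_b1 = 125.164079, r_b2 = 153.426935
tip radii: r_a1 = 134.848000, r_a2 = 164.346000
no profile shift: α' = α, a' = a
action lengths: √(r_a1²−r_b1²) = 50.179044, √(r_a2²−r_b2²) = 58.904866
base pitch p_b = π·m·cos α = 12.684340
CR = (50.179044 + 58.904866 − 290.766000·sin 16.63900°)/12.684340 = 2.036038
contact ratio ≈ 2.0360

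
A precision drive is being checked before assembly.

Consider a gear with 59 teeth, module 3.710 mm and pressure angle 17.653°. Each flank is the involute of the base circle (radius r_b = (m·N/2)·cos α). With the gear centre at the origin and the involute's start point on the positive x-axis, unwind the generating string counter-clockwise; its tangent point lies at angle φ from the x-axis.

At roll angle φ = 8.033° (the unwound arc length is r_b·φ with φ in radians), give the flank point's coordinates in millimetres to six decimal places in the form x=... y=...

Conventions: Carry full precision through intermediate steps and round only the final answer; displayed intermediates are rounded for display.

recognized (one wheel, involute flank): single-mesh tooth geometry, m = 3.710, N = 59
pitch radius r_p = m·N/2 = 3.710·59/2 = 109.445000
base radius r_b = r_p·cos α = 109.445000·cos 17.653° = 104.291296
roll angle φ = 8.033° = 0.14020230 rad
x = r_b·(cos φ + φ·sin φ) = 105.311275
y = r_b·(sin φ − φ·cos φ) = 0.095618

x=105.311275 y=0.095618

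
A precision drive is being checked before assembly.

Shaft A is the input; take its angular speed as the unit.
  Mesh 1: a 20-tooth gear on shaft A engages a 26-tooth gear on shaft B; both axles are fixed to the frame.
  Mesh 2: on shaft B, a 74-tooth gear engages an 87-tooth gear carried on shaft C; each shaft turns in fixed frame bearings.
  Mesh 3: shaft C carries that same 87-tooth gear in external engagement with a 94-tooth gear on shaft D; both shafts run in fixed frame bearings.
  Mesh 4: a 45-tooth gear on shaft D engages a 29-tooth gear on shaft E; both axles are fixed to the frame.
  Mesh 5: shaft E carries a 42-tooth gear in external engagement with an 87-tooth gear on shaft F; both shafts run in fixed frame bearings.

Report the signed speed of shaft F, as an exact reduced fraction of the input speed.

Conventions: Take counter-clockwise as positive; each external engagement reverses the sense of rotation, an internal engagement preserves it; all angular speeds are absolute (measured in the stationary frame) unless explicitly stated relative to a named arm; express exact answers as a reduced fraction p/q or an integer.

-233100/513851

5-mesh fixed-axis compound train (all bearings frame-fixed)
mesh 1 [20T→26T]: |ω|/ω_in = 1×20/26 = 10/13, sense flips to −
mesh 2 [74T→87T]: |ω|/ω_in = (10/13)×74/87 = 740/1131, sense flips to +
mesh 3 [87T→94T]: |ω|/ω_in = (740/1131)×87/94 = 370/611, sense flips to −
mesh 4 [45T→29T]: |ω|/ω_in = (370/611)×45/29 = 16650/17719, sense flips to +
mesh 5 [42T→87T]: |ω|/ω_in = (16650/17719)×42/87 = 233100/513851, sense flips to −
signed output speed (× input speed) = -233100/513851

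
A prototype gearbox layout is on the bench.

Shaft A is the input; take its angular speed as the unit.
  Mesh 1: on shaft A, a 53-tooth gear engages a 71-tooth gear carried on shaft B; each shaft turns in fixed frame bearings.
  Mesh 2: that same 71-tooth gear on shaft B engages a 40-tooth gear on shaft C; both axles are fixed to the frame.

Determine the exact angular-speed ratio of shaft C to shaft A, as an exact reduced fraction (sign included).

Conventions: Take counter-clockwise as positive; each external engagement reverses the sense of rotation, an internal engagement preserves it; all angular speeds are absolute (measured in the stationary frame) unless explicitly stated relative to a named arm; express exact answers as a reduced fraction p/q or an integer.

53/40

class = fixed-axis compound train [2 meshes; 2 ratios multiply, 2 sense flips]
mesh 1 [53T→71T]: running ratio 53/71, sense −
mesh 2 [71T→40T]: running ratio 53/40, sense +
ω_out/ω_in = 53/40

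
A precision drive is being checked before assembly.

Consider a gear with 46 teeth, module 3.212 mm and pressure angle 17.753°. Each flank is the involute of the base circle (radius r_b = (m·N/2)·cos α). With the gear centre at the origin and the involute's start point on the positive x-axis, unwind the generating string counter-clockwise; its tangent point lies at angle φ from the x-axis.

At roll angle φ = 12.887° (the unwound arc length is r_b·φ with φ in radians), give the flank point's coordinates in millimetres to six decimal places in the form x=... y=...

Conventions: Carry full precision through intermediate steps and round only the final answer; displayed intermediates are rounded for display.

x=72.115248 y=0.265510

recognized (one wheel, involute flank): single-mesh tooth geometry, m = 3.212, N = 46
pitch radius r_p = m·N/2 = 3.212·46/2 = 73.876000
base radius r_b = r_p·cos α = 73.876000·cos 17.753° = 70.358013
roll angle φ = 12.887° = 0.22492058 rad
x = r_b·(cos φ + φ·sin φ) = 72.115248
y = r_b·(sin φ − φ·cos φ) = 0.265510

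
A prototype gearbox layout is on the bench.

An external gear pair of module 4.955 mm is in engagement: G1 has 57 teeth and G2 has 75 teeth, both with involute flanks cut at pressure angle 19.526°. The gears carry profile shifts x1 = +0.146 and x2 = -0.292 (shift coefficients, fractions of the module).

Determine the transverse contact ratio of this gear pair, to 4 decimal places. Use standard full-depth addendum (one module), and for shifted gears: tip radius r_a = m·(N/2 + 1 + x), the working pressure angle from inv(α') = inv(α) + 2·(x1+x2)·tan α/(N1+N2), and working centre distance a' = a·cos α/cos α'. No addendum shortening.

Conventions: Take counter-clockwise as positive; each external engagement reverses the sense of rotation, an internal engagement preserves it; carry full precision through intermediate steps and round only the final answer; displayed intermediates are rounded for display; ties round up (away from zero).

1.8391

class = single-mesh tooth geometry [involute pair 57T × 75T, m = 4.955]
base radii: r_b1 = 133.096070, r_b2 = 175.126408
tip radii: r_a1 = 146.895930, r_a2 = 189.320640
inv(α') = inv(19.526°) + 2·(+0.146-0.292)·tan α/(57+75) = 0.01305187  ⇒  α' = 19.16129°
a' = a·cos α / cos α' = 327.0300·cos 19.526°/cos 19.16129° = 326.300039
action lengths: √(r_a1²−r_b1²) = 62.159878, √(r_a2²−r_b2²) = 71.923891
base pitch p_b = π·m·cos α = 14.671356
CR = (62.159878 + 71.923891 − 326.300039·sin 19.16129°)/14.671356 = 1.839148
contact ratio ≈ 1.8391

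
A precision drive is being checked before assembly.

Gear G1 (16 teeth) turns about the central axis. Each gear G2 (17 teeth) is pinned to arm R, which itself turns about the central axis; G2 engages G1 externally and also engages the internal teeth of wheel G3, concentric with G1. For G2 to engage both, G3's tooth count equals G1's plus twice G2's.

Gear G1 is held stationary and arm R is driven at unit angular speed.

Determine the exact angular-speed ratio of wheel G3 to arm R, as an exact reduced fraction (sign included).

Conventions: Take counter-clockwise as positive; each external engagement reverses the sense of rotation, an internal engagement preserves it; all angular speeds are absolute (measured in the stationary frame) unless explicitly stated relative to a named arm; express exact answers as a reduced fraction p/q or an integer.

recognized (axles ride arm R): planetary set, 16/17/50 teeth
ring teeth: 16 + 2·17 = 50
16(ω_sun−ω_arm) = −50(ω_ring−ω_arm),  ω_sun = 0, ω_arm = 1
ω_ring = 1 − (16/50)(0−1) = 33/25
ω_out/ω_in = 33/25

33/25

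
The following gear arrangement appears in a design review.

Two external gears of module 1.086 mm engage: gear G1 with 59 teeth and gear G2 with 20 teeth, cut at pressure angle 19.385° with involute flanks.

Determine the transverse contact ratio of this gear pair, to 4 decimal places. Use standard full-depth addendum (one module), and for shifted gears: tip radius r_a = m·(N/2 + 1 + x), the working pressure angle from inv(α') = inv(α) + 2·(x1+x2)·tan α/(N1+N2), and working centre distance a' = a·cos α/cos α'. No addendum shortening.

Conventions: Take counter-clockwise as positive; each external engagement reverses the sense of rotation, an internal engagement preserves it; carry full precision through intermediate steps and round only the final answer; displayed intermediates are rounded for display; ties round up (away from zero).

class = single-mesh tooth geometry [involute pair 59T × 20T, m = 1.086]
base radii: r_b1 = 30.220809, r_b2 = 10.244342
tip radii: r_a1 = 33.123000, r_a2 = 11.946000
no profile shift: α' = α, a' = a
action lengths: √(r_a1²−r_b1²) = 13.558607, √(r_a2²−r_b2²) = 6.144947
base pitch p_b = π·m·cos α = 3.218355
CR = (13.558607 + 6.144947 − 42.897000·sin 19.38500°)/3.218355 = 1.698206
contact ratio ≈ 1.6982

1.6982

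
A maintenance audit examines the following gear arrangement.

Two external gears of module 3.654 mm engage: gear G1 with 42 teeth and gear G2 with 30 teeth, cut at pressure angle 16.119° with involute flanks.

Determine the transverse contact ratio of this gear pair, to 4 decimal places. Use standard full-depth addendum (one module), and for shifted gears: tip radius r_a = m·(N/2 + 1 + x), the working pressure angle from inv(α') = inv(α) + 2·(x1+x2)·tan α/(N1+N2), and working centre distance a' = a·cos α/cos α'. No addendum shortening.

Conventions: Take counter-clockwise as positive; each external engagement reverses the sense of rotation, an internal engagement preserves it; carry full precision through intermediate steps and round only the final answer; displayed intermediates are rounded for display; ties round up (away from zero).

1.8994

recognized (one external pair, fixed centres): single-mesh tooth geometry, m = 3.654, N1 = 42, N2 = 30
base radii: r_b1 = 73.717367, r_b2 = 52.655262
tip radii: r_a1 = 80.388000, r_a2 = 58.464000
no profile shift: α' = α, a' = a
action lengths: √(r_a1²−r_b1²) = 32.062133, √(r_a2²−r_b2²) = 25.405957
base pitch p_b = π·m·cos α = 11.028092
CR = (32.062133 + 25.405957 − 131.544000·sin 16.11900°)/11.028092 = 1.899431
contact ratio ≈ 1.8994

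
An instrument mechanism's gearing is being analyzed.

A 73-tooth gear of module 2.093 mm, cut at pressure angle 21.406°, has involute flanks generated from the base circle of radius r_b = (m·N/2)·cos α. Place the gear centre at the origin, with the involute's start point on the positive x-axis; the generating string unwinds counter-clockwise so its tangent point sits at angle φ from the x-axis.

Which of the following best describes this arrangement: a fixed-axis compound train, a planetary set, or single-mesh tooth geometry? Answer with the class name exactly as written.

single-mesh tooth geometry

class = single-mesh tooth geometry [base-circle involute, m = 2.093, 73T]
classification: single-mesh tooth geometry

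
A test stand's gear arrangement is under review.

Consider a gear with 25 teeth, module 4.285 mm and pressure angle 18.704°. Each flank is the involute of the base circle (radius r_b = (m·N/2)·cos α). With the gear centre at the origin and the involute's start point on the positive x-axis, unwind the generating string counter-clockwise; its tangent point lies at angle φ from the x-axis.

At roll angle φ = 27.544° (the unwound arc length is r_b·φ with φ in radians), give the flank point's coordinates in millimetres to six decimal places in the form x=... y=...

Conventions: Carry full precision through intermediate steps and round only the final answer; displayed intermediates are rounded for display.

x=56.261772 y=1.835772

recognized (one wheel, involute flank): single-mesh tooth geometry, m = 4.285, N = 25
pitch radius r_p = m·N/2 = 4.285·25/2 = 53.562500
base radius r_b = r_p·cos α = 53.562500·cos 18.704° = 50.733751
roll angle φ = 27.544° = 0.48073349 rad
x = r_b·(cos φ + φ·sin φ) = 56.261772
y = r_b·(sin φ − φ·cos φ) = 1.835772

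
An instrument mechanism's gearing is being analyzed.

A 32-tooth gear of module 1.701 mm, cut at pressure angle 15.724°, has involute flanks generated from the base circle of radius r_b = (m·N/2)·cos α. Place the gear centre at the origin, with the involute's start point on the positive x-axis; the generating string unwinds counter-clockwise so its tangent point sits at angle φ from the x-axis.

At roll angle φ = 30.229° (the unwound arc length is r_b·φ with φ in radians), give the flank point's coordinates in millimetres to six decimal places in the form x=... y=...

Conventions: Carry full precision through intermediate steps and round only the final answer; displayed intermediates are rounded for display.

topology: single-mesh involute geometry — m = 1.701, N = 32
pitch radius r_p = m·N/2 = 1.701·32/2 = 27.216000
base radius r_b = r_p·cos α = 27.216000·cos 15.724° = 26.197531
roll angle φ = 30.229° = 0.52759558 rad
x = r_b·(cos φ + φ·sin φ) = 29.593830
y = r_b·(sin φ − φ·cos φ) = 1.247111

x=29.593830 y=1.247111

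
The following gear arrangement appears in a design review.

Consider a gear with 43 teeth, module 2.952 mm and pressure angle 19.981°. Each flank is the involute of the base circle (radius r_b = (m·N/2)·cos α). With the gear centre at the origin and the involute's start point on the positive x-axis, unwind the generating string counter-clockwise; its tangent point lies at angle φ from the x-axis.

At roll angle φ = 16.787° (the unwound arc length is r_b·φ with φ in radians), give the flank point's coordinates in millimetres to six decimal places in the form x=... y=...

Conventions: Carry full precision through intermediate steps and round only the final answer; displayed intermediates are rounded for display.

single-mesh involute tooth geometry (43T wheel at module 2.952)
pitch radius r_p = m·N/2 = 2.952·43/2 = 63.468000
base radius r_b = r_p·cos α = 63.468000·cos 19.981° = 59.647606
roll angle φ = 16.787° = 0.29298842 rad
x = r_b·(cos φ + φ·sin φ) = 62.153067
y = r_b·(sin φ − φ·cos φ) = 0.495782

x=62.153067 y=0.495782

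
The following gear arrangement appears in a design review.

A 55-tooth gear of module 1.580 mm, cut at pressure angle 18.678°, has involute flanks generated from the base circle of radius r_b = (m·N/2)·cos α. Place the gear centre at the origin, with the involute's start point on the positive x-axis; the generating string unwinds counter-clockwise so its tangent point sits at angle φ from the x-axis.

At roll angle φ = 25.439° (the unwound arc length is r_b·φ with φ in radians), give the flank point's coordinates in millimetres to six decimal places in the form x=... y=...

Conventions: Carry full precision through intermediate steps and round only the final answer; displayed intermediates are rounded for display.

x=45.020982 y=1.177384

topology: single-mesh involute geometry — m = 1.580, N = 55
pitch radius r_p = m·N/2 = 1.580·55/2 = 43.450000
base radius r_b = r_p·cos α = 43.450000·cos 18.678° = 41.161633
roll angle φ = 25.439° = 0.44399431 rad
x = r_b·(cos φ + φ·sin φ) = 45.020982
y = r_b·(sin φ − φ·cos φ) = 1.177384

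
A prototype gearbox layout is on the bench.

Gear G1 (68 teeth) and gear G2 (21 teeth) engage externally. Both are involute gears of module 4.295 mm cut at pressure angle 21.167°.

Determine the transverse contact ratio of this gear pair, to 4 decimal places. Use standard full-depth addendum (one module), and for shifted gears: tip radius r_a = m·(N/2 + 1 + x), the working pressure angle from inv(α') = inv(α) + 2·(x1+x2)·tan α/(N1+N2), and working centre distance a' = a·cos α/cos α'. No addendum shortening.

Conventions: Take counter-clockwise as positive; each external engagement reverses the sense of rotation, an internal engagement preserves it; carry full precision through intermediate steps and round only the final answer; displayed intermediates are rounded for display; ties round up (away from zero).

1.6336

single-mesh involute tooth geometry (68T engaging 21T at module 4.295)
base radii: r_b1 = 136.177637, r_b2 = 42.054859
tip radii: r_a1 = 150.325000, r_a2 = 49.392500
no profile shift: α' = α, a' = a
action lengths: √(r_a1²−r_b1²) = 63.665192, √(r_a2²−r_b2²) = 25.903821
base pitch p_b = π·m·cos α = 12.582784
CR = (63.665192 + 25.903821 − 191.127500·sin 21.16700°)/12.582784 = 1.633602
contact ratio ≈ 1.6336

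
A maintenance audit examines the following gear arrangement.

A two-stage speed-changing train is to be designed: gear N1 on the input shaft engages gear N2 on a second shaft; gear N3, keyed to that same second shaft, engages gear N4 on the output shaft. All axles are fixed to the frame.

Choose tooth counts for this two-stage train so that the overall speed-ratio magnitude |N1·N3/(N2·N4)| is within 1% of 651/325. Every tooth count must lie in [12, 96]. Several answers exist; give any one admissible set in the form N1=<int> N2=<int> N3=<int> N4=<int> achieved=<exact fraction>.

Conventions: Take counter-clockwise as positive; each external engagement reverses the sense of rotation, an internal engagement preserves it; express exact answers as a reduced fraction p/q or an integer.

N1=21 N2=13 N3=31 N4=25 achieved=651/325

topology: fixed-axis compound train — 2 stages, target 651/325
target = 651/325 in lowest terms: an exact hit needs N1·N3 = k·651 and N2·N4 = k·325 for one integer k, every count in [12, 96]; additionally prefer no 1:1 stage (N1 ≠ N2, N3 ≠ N4)
k = 1: N1·N3 = 651 = 21·31, N2·N4 = 325 = 13·25
achieved = 21·31/(13·25) = 651/325; |achieved − target| = 0 ≤ 651/32500 ✓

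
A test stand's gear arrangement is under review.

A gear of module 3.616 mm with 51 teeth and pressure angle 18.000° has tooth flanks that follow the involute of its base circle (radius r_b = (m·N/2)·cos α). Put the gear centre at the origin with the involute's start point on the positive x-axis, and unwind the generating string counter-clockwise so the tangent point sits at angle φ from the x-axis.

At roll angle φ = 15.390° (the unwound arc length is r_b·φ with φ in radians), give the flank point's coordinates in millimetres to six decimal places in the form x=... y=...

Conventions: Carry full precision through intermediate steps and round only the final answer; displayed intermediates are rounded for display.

x=90.801751 y=0.562425

single-mesh involute tooth geometry (51T wheel at module 3.616)
pitch radius r_p = m·N/2 = 3.616·51/2 = 92.208000
base radius r_b = r_p·cos α = 92.208000·cos 18.000° = 87.695019
roll angle φ = 15.390° = 0.26860617 rad
x = r_b·(cos φ + φ·sin φ) = 90.801751
y = r_b·(sin φ − φ·cos φ) = 0.562425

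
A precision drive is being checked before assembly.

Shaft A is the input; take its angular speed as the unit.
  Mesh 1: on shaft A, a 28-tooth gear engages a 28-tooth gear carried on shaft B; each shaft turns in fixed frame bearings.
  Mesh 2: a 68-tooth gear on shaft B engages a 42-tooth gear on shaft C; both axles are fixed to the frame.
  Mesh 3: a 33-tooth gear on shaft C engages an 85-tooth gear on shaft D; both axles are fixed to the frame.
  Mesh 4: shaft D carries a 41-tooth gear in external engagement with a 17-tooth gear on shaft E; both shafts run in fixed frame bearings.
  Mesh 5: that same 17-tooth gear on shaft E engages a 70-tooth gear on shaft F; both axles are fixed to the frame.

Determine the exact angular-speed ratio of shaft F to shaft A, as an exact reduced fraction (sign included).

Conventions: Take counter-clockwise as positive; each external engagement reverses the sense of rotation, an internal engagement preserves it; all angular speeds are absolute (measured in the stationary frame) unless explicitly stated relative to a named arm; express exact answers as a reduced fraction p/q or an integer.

class = fixed-axis compound train [5 meshes; 5 ratios multiply, 5 sense flips]
mesh 1 [28T→28T]: running ratio 1, sense −
mesh 2 [68T→42T]: running ratio 34/21, sense +
mesh 3 [33T→85T]: running ratio 22/35, sense −
mesh 4 [41T→17T]: running ratio 902/595, sense +
mesh 5 [17T→70T]: running ratio 451/1225, sense −
ω_out/ω_in = -451/1225

-451/1225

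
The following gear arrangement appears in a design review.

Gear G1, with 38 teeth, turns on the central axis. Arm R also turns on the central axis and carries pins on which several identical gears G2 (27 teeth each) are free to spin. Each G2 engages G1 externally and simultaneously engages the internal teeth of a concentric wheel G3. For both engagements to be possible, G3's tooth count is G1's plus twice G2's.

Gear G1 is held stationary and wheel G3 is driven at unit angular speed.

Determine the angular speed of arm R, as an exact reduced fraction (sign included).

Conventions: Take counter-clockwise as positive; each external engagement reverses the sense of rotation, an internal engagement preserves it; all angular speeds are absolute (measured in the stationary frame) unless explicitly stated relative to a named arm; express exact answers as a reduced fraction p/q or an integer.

planetary set (38T centre, 27T on arm, 92T internal) — Willis relation
ring teeth: 38 + 2·27 = 92
38(ω_sun−ω_arm) = −92(ω_ring−ω_arm),  ω_sun = 0, ω_ring = 1
38(0−ω_arm) = −92(1−ω_arm)  ⇒  130·ω_arm = 92  ⇒  ω_arm = 46/65
exact speed ratio = 46/65

46/65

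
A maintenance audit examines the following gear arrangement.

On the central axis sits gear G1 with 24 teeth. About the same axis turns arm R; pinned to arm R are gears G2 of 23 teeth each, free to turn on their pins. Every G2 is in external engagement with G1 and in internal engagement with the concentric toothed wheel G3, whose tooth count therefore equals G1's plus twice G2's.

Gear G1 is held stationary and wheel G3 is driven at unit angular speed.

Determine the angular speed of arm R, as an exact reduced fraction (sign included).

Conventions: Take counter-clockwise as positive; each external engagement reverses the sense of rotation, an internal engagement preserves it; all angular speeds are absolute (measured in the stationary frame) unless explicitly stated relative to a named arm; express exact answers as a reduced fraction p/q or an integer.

class = planetary set [G3 = 24+2·23 = 70; Willis about the carrier]
ring teeth: 24 + 2·23 = 70
24(ω_sun−ω_arm) = −70(ω_ring−ω_arm),  ω_sun = 0, ω_ring = 1
24(0−ω_arm) = −70(1−ω_arm)  ⇒  94·ω_arm = 70  ⇒  ω_arm = 35/47
exact speed ratio = 35/47

35/47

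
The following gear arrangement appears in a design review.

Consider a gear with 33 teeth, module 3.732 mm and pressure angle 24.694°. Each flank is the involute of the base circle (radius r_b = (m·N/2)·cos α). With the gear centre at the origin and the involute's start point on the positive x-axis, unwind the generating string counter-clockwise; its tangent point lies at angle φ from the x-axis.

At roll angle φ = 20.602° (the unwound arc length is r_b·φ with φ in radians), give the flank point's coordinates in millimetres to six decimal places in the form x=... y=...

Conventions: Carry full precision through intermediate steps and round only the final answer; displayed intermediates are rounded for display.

x=59.447496 y=0.855833

single-mesh involute tooth geometry (33T wheel at module 3.732)
pitch radius r_p = m·N/2 = 3.732·33/2 = 61.578000
base radius r_b = r_p·cos α = 61.578000·cos 24.694° = 55.946811
roll angle φ = 20.602° = 0.35957273 rad
x = r_b·(cos φ + φ·sin φ) = 59.447496
y = r_b·(sin φ − φ·cos φ) = 0.855833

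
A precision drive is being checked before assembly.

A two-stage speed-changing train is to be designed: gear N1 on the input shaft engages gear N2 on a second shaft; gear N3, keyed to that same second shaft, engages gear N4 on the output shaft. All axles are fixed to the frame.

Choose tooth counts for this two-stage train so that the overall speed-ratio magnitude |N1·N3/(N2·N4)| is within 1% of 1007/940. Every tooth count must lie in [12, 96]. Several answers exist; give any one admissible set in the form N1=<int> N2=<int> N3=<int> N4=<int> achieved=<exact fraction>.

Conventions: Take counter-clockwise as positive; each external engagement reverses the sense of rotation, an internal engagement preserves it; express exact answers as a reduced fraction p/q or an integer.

N1=19 N2=20 N3=53 N4=47 achieved=1007/940

class = fixed-axis compound train [2-stage, 1007/940 wanted]
target = 1007/940 in lowest terms: an exact hit needs N1·N3 = k·1007 and N2·N4 = k·940 for one integer k, every count in [12, 96]; additionally prefer no 1:1 stage (N1 ≠ N2, N3 ≠ N4)
k = 1: N1·N3 = 1007 = 19·53, N2·N4 = 940 = 20·47
achieved = 19·53/(20·47) = 1007/940; |achieved − target| = 0 ≤ 1007/94000 ✓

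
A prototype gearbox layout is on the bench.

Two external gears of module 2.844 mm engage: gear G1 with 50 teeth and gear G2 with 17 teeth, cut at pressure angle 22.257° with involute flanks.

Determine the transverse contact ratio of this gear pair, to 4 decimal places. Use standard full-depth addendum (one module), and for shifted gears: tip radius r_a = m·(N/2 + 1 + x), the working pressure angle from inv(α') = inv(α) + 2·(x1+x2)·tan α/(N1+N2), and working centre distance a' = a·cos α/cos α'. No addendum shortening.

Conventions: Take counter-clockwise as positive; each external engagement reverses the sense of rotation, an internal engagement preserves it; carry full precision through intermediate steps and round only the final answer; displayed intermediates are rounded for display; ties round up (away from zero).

1.5468

topology: single-mesh involute geometry — m = 2.844, 50T/17T pair
base radii: r_b1 = 65.802640, r_b2 = 22.372898
tip radii: r_a1 = 73.944000, r_a2 = 27.018000
no profile shift: α' = α, a' = a
action lengths: √(r_a1²−r_b1²) = 33.730219, √(r_a2²−r_b2²) = 15.146807
base pitch p_b = π·m·cos α = 8.269004
CR = (33.730219 + 15.146807 − 95.274000·sin 22.25700°)/8.269004 = 1.546847
contact ratio ≈ 1.5468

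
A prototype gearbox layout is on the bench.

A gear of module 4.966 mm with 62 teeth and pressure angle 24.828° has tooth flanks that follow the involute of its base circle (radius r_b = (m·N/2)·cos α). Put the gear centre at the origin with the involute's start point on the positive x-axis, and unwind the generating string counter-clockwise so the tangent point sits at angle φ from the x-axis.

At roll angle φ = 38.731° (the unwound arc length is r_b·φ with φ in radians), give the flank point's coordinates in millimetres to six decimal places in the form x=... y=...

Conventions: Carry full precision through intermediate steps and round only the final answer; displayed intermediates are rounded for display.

class = single-mesh tooth geometry [base-circle involute, m = 4.966, 62T]
pitch radius r_p = m·N/2 = 4.966·62/2 = 153.946000
base radius r_b = r_p·cos α = 153.946000·cos 24.828° = 139.717139
roll angle φ = 38.731° = 0.67598347 rad
x = r_b·(cos φ + φ·sin φ) = 168.084060
y = r_b·(sin φ − φ·cos φ) = 13.739157

x=168.084060 y=13.739157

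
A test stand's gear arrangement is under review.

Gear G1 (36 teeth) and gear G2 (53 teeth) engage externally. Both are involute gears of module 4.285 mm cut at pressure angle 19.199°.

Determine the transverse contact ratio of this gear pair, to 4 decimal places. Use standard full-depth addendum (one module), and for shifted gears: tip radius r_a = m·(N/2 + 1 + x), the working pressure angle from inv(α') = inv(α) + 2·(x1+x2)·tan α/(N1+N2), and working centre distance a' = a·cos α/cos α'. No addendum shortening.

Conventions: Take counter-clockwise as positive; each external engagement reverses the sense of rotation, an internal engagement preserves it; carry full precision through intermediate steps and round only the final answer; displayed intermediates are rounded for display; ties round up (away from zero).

1.7705

class = single-mesh tooth geometry [involute pair 36T × 53T, m = 4.285]
base radii: r_b1 = 72.840192, r_b2 = 107.236950
tip radii: r_a1 = 81.415000, r_a2 = 117.837500
no profile shift: α' = α, a' = a
action lengths: √(r_a1²−r_b1²) = 36.369062, √(r_a2²−r_b2²) = 48.845809
base pitch p_b = π·m·cos α = 12.713012
CR = (36.369062 + 48.845809 − 190.682500·sin 19.19900°)/12.713012 = 1.770540
contact ratio ≈ 1.7705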